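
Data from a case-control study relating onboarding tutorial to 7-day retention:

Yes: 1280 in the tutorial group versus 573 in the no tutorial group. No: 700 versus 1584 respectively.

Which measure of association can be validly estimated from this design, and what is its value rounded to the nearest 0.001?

5.055

From the description: a = 1280, b = 700, c = 573, d = 1584.
This is a case-control study: participants were sampled on outcome status, so risks in the source population cannot be estimated directly — relative risk is not valid here. The odds ratio is the appropriate measure.
OR = (a·d)/(b·c) = (1280 × 1584) / (700 × 573) = 2027520 / 401100 = 5.05490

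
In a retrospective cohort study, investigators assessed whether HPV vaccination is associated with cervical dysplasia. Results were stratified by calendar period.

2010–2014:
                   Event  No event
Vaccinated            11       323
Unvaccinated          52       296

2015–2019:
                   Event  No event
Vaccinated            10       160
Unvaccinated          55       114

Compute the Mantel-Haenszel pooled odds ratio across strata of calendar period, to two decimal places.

0.16

OR_MH = Σ(aᵢdᵢ/nᵢ) / Σ(bᵢcᵢ/nᵢ), where nᵢ is the stratum total.
Stratum 1 (2010–2014): n = 682; a·d/n = 11·296/682 = 4.7742; b·c/n = 323·52/682 = 24.6276
Stratum 2 (2015–2019): n = 339; a·d/n = 10·114/339 = 3.3628; b·c/n = 160·55/339 = 25.9587
OR_MH = (4.7742 + 3.3628) / (24.6276 + 25.9587) = 8.1370 / 50.5863 = 0.16085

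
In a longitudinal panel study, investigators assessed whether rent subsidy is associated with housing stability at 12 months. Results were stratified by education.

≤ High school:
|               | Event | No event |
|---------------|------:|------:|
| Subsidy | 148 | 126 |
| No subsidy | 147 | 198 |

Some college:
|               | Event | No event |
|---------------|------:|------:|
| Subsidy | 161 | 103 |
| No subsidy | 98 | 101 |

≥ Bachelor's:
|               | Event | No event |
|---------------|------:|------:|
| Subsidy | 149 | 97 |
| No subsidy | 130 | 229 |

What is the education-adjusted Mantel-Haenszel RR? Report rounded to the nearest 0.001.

RR_MH = Σ(aᵢ·n₀ᵢ/nᵢ) / Σ(cᵢ·n₁ᵢ/nᵢ), with n₁ᵢ = aᵢ+bᵢ (exposed), n₀ᵢ = cᵢ+dᵢ (unexposed), nᵢ = n₁ᵢ+n₀ᵢ.
Stratum 1 (≤ High school): n₁ = 274, n₀ = 345, n = 619; a·n₀/n = 148·345/619 = 82.4879; c·n₁/n = 147·274/619 = 65.0695
Stratum 2 (Some college): n₁ = 264, n₀ = 199, n = 463; a·n₀/n = 161·199/463 = 69.1987; c·n₁/n = 98·264/463 = 55.8790
Stratum 3 (≥ Bachelor's): n₁ = 246, n₀ = 359, n = 605; a·n₀/n = 149·359/605 = 88.4149; c·n₁/n = 130·246/605 = 52.8595
RR_MH = (82.4879 + 69.1987 + 88.4149) / (65.0695 + 55.8790 + 52.8595) = 240.1015 / 173.8080 = 1.38142

1.381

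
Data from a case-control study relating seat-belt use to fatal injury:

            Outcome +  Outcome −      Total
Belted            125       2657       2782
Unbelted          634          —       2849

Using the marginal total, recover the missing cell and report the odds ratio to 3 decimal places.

The missing cell is in the unexposed row: 2849 − 634 = 2215.
So a = 125, b = 2657, c = 634, d = 2215.
OR = (a·d)/(b·c) = (125 × 2215) / (2657 × 634) = 276875 / 1684538 = 0.16436

0.164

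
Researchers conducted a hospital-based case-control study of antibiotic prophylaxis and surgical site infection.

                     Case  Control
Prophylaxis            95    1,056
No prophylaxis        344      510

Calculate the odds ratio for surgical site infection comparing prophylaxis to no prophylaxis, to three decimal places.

0.133

Cells: a = 95, b = 1056, c = 344, d = 510.
OR = (a·d)/(b·c) = (95 × 510) / (1056 × 344) = 48450 / 363264 = 0.13337
Exposure is associated with lower odds of surgical site infection (OR = 0.13 < 1).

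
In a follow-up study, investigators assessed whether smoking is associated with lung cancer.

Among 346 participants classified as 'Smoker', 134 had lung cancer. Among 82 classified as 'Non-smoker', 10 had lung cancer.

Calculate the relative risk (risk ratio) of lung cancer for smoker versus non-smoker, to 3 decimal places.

3.176

From the description: a = 134, b = 212, c = 10, d = 72.
Risk in exposed = 134/346 = 0.38728; risk in unexposed = 10/82 = 0.12195.
RR = 0.38728 / 0.12195 = 3.17572
The risk among the exposed is 3.18 times that among the unexposed.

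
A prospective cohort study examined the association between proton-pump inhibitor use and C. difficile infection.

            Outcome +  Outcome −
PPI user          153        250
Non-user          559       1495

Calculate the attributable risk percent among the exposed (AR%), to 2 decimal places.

28.32

Cells: a = 153, b = 250, c = 559, d = 1495.
Risk in exposed = 153/403 = 0.37965; risk in unexposed = 559/2054 = 0.27215.
RR = 0.37965/0.27215 = 1.39500
AR% = (RR − 1)/RR × 100 = (1.39500 − 1)/1.39500 × 100 = 28.3155%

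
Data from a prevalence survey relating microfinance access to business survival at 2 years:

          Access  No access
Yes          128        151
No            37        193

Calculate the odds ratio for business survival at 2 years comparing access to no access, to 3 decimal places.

Reading the table with exposure as columns: a = 128 (Access, case), b = 37 (Access, non-case), c = 151 (No access, case), d = 193.
OR = (a·d)/(b·c) = (128 × 193) / (37 × 151) = 24704 / 5587 = 4.42169
The odds of business survival at 2 years are about 4.42 times as high in the access group.

4.422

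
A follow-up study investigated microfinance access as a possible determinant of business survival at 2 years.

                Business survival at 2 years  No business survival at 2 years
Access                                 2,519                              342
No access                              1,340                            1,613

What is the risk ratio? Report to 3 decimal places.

1.940

Cells: a = 2519, b = 342, c = 1340, d = 1613.
Risk in exposed = 2519/2861 = 0.88046; risk in unexposed = 1340/2953 = 0.45378.
RR = 0.88046 / 0.45378 = 1.94030
The risk among the exposed is 1.94 times that among the unexposed.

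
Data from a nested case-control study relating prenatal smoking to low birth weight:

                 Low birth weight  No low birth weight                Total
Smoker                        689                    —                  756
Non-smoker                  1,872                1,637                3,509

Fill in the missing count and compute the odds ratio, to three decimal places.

8.993

The missing cell is in the exposed row: 756 − 689 = 67.
So a = 689, b = 67, c = 1872, d = 1637.
OR = (a·d)/(b·c) = (689 × 1637) / (67 × 1872) = 1127893 / 125424 = 8.99264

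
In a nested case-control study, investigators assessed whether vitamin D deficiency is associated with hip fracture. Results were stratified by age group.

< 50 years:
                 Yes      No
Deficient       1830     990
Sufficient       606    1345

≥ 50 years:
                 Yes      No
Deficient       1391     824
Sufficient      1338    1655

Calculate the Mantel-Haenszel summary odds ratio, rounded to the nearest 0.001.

2.839

OR_MH = Σ(aᵢdᵢ/nᵢ) / Σ(bᵢcᵢ/nᵢ), where nᵢ is the stratum total.
Stratum 1 (< 50 years): n = 4771; a·d/n = 1830·1345/4771 = 515.8981; b·c/n = 990·606/4771 = 125.7472
Stratum 2 (≥ 50 years): n = 5208; a·d/n = 1391·1655/5208 = 442.0325; b·c/n = 824·1338/5208 = 211.6959
OR_MH = (515.8981 + 442.0325) / (125.7472 + 211.6959) = 957.9306 / 337.4431 = 2.83879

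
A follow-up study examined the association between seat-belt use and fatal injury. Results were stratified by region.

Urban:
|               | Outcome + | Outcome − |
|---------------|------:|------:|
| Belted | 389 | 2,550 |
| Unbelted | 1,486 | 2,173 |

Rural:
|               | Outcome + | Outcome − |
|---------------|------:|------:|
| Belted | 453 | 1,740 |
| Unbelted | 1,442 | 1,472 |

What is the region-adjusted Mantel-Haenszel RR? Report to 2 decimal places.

RR_MH = Σ(aᵢ·n₀ᵢ/nᵢ) / Σ(cᵢ·n₁ᵢ/nᵢ), with n₁ᵢ = aᵢ+bᵢ (exposed), n₀ᵢ = cᵢ+dᵢ (unexposed), nᵢ = n₁ᵢ+n₀ᵢ.
Stratum 1 (Urban): n₁ = 2939, n₀ = 3659, n = 6598; a·n₀/n = 389·3659/6598 = 215.7246; c·n₁/n = 1486·2939/6598 = 661.9209
Stratum 2 (Rural): n₁ = 2193, n₀ = 2914, n = 5107; a·n₀/n = 453·2914/5107 = 258.4770; c·n₁/n = 1442·2193/5107 = 619.2101
RR_MH = (215.7246 + 258.4770) / (661.9209 + 619.2101) = 474.2016 / 1281.1310 = 0.37014

0.37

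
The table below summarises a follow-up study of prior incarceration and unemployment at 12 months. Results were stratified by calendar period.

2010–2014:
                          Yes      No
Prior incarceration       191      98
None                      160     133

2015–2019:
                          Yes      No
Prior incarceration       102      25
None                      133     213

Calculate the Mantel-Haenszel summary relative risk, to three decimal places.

RR_MH = Σ(aᵢ·n₀ᵢ/nᵢ) / Σ(cᵢ·n₁ᵢ/nᵢ), with n₁ᵢ = aᵢ+bᵢ (exposed), n₀ᵢ = cᵢ+dᵢ (unexposed), nᵢ = n₁ᵢ+n₀ᵢ.
Stratum 1 (2010–2014): n₁ = 289, n₀ = 293, n = 582; a·n₀/n = 191·293/582 = 96.1564; c·n₁/n = 160·289/582 = 79.4502
Stratum 2 (2015–2019): n₁ = 127, n₀ = 346, n = 473; a·n₀/n = 102·346/473 = 74.6131; c·n₁/n = 133·127/473 = 35.7104
RR_MH = (96.1564 + 74.6131) / (79.4502 + 35.7104) = 170.7695 / 115.1605 = 1.48288

1.483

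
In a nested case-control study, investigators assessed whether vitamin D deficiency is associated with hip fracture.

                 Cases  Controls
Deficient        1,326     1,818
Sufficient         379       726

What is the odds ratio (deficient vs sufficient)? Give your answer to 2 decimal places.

1.40

Cells: a = 1326, b = 1818, c = 379, d = 726.
OR = (a·d)/(b·c) = (1326 × 726) / (1818 × 379) = 962676 / 689022 = 1.39716
The odds of hip fracture are about 1.40 times as high in the deficient group.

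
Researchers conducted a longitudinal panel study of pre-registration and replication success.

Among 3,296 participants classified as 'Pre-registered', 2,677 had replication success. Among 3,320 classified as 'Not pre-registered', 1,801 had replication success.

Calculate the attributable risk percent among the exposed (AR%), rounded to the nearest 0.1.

33.2

From the description: a = 2677, b = 619, c = 1801, d = 1519.
Risk in exposed = 2677/3296 = 0.81220; risk in unexposed = 1801/3320 = 0.54247.
RR = 0.81220/0.54247 = 1.49722
AR% = (RR − 1)/RR × 100 = (1.49722 − 1)/1.49722 × 100 = 33.2095%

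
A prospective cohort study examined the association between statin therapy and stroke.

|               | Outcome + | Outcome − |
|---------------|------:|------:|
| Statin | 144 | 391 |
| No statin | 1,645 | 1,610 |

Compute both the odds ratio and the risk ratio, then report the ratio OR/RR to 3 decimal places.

Cells: a = 144, b = 391, c = 1645, d = 1610.
OR = (144·1610)/(391·1645) = 231840/643195 = 0.36045
Risk in exposed = 144/535 = 0.26916; risk in unexposed = 1645/3255 = 0.50538; RR = 0.53259
OR/RR = 0.36045 / 0.53259 = 0.67679
The outcome is not rare, so the OR lies further from 1 than the RR.

0.677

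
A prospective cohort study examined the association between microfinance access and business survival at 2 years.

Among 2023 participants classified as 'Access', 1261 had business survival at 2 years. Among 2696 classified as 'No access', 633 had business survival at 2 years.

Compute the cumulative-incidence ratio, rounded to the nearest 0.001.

2.655

From the description: a = 1261, b = 762, c = 633, d = 2063.
Risk in exposed = 1261/2023 = 0.62333; risk in unexposed = 633/2696 = 0.23479.
RR = 0.62333 / 0.23479 = 2.65482
The risk among the exposed is 2.65 times that among the unexposed.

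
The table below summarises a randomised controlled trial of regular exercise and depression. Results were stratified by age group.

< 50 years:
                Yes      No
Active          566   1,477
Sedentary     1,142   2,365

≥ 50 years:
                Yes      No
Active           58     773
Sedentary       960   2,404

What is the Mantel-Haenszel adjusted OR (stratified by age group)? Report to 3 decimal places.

OR_MH = Σ(aᵢdᵢ/nᵢ) / Σ(bᵢcᵢ/nᵢ), where nᵢ is the stratum total.
Stratum 1 (< 50 years): n = 5550; a·d/n = 566·2365/5550 = 241.1874; b·c/n = 1477·1142/5550 = 303.9160
Stratum 2 (≥ 50 years): n = 4195; a·d/n = 58·2404/4195 = 33.2377; b·c/n = 773·960/4195 = 176.8963
OR_MH = (241.1874 + 33.2377) / (303.9160 + 176.8963) = 274.4251 / 480.8123 = 0.57075

0.571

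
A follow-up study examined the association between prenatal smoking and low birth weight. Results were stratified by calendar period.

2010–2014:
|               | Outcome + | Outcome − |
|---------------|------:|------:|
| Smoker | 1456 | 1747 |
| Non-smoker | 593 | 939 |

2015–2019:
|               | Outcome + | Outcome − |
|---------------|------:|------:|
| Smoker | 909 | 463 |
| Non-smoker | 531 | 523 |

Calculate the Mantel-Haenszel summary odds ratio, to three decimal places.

1.514

OR_MH = Σ(aᵢdᵢ/nᵢ) / Σ(bᵢcᵢ/nᵢ), where nᵢ is the stratum total.
Stratum 1 (2010–2014): n = 4735; a·d/n = 1456·939/4735 = 288.7400; b·c/n = 1747·593/4735 = 218.7901
Stratum 2 (2015–2019): n = 2426; a·d/n = 909·523/2426 = 195.9633; b·c/n = 463·531/2426 = 101.3409
OR_MH = (288.7400 + 195.9633) / (218.7901 + 101.3409) = 484.7033 / 320.1310 = 1.51408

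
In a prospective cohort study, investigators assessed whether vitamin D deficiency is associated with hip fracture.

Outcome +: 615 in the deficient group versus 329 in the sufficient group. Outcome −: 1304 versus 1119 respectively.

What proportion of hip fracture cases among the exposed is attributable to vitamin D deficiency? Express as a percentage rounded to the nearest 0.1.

29.1

From the description: a = 615, b = 1304, c = 329, d = 1119.
Risk in exposed = 615/1919 = 0.32048; risk in unexposed = 329/1448 = 0.22721.
RR = 0.32048/0.22721 = 1.41050
AR% = (RR − 1)/RR × 100 = (1.41050 − 1)/1.41050 × 100 = 29.1031%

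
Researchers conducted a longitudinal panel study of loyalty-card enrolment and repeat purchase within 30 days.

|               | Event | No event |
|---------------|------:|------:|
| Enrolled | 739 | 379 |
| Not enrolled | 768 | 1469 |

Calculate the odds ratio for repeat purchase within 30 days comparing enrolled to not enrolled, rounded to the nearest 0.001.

3.730

Cells: a = 739, b = 379, c = 768, d = 1469.
OR = (a·d)/(b·c) = (739 × 1469) / (379 × 768) = 1085591 / 291072 = 3.72963
The odds of repeat purchase within 30 days are about 3.73 times as high in the enrolled group.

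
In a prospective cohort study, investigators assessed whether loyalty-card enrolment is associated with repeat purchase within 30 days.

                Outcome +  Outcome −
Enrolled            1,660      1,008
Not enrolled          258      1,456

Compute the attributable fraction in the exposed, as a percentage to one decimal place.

75.8

Cells: a = 1660, b = 1008, c = 258, d = 1456.
Risk in exposed = 1660/2668 = 0.62219; risk in unexposed = 258/1714 = 0.15053.
RR = 0.62219/0.15053 = 4.13346
AR% = (RR − 1)/RR × 100 = (4.13346 − 1)/4.13346 × 100 = 75.8072%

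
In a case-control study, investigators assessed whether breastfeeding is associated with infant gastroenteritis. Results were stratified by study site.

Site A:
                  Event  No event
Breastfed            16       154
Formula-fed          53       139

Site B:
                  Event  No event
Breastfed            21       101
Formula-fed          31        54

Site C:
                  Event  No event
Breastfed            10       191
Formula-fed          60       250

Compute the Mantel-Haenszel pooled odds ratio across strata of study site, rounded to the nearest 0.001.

0.275

OR_MH = Σ(aᵢdᵢ/nᵢ) / Σ(bᵢcᵢ/nᵢ), where nᵢ is the stratum total.
Stratum 1 (Site A): n = 362; a·d/n = 16·139/362 = 6.1436; b·c/n = 154·53/362 = 22.5470
Stratum 2 (Site B): n = 207; a·d/n = 21·54/207 = 5.4783; b·c/n = 101·31/207 = 15.1256
Stratum 3 (Site C): n = 511; a·d/n = 10·250/511 = 4.8924; b·c/n = 191·60/511 = 22.4266
OR_MH = (6.1436 + 5.4783 + 4.8924) / (22.5470 + 15.1256 + 22.4266) = 16.5143 / 60.0992 = 0.27478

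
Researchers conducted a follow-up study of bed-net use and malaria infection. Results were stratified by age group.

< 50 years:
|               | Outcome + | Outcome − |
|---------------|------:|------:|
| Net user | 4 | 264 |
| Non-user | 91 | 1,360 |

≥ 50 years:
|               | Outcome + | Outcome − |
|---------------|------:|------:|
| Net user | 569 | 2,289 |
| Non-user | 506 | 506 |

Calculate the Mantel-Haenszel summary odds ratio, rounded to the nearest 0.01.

OR_MH = Σ(aᵢdᵢ/nᵢ) / Σ(bᵢcᵢ/nᵢ), where nᵢ is the stratum total.
Stratum 1 (< 50 years): n = 1719; a·d/n = 4·1360/1719 = 3.1646; b·c/n = 264·91/1719 = 13.9756
Stratum 2 (≥ 50 years): n = 3870; a·d/n = 569·506/3870 = 74.3964; b·c/n = 2289·506/3870 = 299.2853
OR_MH = (3.1646 + 74.3964) / (13.9756 + 299.2853) = 77.5610 / 313.2608 = 0.24759

0.25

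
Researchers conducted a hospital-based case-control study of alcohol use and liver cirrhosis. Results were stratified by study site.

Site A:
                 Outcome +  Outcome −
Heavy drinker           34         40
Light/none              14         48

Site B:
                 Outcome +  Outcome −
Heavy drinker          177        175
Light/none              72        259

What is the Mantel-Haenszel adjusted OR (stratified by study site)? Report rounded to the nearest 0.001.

OR_MH = Σ(aᵢdᵢ/nᵢ) / Σ(bᵢcᵢ/nᵢ), where nᵢ is the stratum total.
Stratum 1 (Site A): n = 136; a·d/n = 34·48/136 = 12.0000; b·c/n = 40·14/136 = 4.1176
Stratum 2 (Site B): n = 683; a·d/n = 177·259/683 = 67.1201; b·c/n = 175·72/683 = 18.4480
OR_MH = (12.0000 + 67.1201) / (4.1176 + 18.4480) = 79.1201 / 22.5657 = 3.50621

3.506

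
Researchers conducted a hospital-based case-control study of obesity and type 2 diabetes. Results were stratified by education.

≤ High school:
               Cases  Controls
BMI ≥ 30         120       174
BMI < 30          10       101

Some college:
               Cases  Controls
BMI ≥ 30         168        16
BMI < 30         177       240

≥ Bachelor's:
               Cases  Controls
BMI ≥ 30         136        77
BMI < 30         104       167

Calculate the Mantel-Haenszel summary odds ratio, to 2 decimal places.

OR_MH = Σ(aᵢdᵢ/nᵢ) / Σ(bᵢcᵢ/nᵢ), where nᵢ is the stratum total.
Stratum 1 (≤ High school): n = 405; a·d/n = 120·101/405 = 29.9259; b·c/n = 174·10/405 = 4.2963
Stratum 2 (Some college): n = 601; a·d/n = 168·240/601 = 67.0882; b·c/n = 16·177/601 = 4.7121
Stratum 3 (≥ Bachelor's): n = 484; a·d/n = 136·167/484 = 46.9256; b·c/n = 77·104/484 = 16.5455
OR_MH = (29.9259 + 67.0882 + 46.9256) / (4.2963 + 4.7121 + 16.5455) = 143.9397 / 25.5539 = 5.63279

5.63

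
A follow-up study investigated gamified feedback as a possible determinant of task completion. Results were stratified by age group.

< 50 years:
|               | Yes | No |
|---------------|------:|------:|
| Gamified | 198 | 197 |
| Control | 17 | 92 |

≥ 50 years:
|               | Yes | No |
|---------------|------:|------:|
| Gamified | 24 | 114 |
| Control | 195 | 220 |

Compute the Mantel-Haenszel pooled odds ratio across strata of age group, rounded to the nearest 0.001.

0.975

OR_MH = Σ(aᵢdᵢ/nᵢ) / Σ(bᵢcᵢ/nᵢ), where nᵢ is the stratum total.
Stratum 1 (< 50 years): n = 504; a·d/n = 198·92/504 = 36.1429; b·c/n = 197·17/504 = 6.6448
Stratum 2 (≥ 50 years): n = 553; a·d/n = 24·220/553 = 9.5479; b·c/n = 114·195/553 = 40.1989
OR_MH = (36.1429 + 9.5479) / (6.6448 + 40.1989) = 45.6908 / 46.8438 = 0.97539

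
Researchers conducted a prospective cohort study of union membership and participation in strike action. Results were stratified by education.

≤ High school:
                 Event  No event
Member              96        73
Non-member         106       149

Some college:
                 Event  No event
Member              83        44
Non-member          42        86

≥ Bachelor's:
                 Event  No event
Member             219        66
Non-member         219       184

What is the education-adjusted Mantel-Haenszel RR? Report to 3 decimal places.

RR_MH = Σ(aᵢ·n₀ᵢ/nᵢ) / Σ(cᵢ·n₁ᵢ/nᵢ), with n₁ᵢ = aᵢ+bᵢ (exposed), n₀ᵢ = cᵢ+dᵢ (unexposed), nᵢ = n₁ᵢ+n₀ᵢ.
Stratum 1 (≤ High school): n₁ = 169, n₀ = 255, n = 424; a·n₀/n = 96·255/424 = 57.7358; c·n₁/n = 106·169/424 = 42.2500
Stratum 2 (Some college): n₁ = 127, n₀ = 128, n = 255; a·n₀/n = 83·128/255 = 41.6627; c·n₁/n = 42·127/255 = 20.9176
Stratum 3 (≥ Bachelor's): n₁ = 285, n₀ = 403, n = 688; a·n₀/n = 219·403/688 = 128.2805; c·n₁/n = 219·285/688 = 90.7195
RR_MH = (57.7358 + 41.6627 + 128.2805) / (42.2500 + 20.9176 + 90.7195) = 227.6791 / 153.8871 = 1.47952

1.480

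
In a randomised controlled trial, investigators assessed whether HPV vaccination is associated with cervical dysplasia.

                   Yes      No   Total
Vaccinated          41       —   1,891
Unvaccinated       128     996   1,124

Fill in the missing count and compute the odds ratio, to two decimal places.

0.17

The missing cell is in the exposed row: 1891 − 41 = 1850.
So a = 41, b = 1850, c = 128, d = 996.
OR = (a·d)/(b·c) = (41 × 996) / (1850 × 128) = 40836 / 236800 = 0.17245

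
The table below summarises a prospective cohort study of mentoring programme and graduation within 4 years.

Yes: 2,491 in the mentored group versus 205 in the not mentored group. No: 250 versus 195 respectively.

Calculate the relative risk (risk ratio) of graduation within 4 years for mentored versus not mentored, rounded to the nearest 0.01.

From the description: a = 2491, b = 250, c = 205, d = 195.
Risk in exposed = 2491/2741 = 0.90879; risk in unexposed = 205/400 = 0.51250.
RR = 0.90879 / 0.51250 = 1.77325
The risk among the exposed is 1.77 times that among the unexposed.

1.77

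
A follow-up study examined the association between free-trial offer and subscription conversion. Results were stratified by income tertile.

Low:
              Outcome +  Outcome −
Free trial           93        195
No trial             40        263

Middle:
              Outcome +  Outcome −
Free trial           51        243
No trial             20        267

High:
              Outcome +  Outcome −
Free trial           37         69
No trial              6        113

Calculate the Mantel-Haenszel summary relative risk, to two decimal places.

2.85

RR_MH = Σ(aᵢ·n₀ᵢ/nᵢ) / Σ(cᵢ·n₁ᵢ/nᵢ), with n₁ᵢ = aᵢ+bᵢ (exposed), n₀ᵢ = cᵢ+dᵢ (unexposed), nᵢ = n₁ᵢ+n₀ᵢ.
Stratum 1 (Low): n₁ = 288, n₀ = 303, n = 591; a·n₀/n = 93·303/591 = 47.6802; c·n₁/n = 40·288/591 = 19.4924
Stratum 2 (Middle): n₁ = 294, n₀ = 287, n = 581; a·n₀/n = 51·287/581 = 25.1928; c·n₁/n = 20·294/581 = 10.1205
Stratum 3 (High): n₁ = 106, n₀ = 119, n = 225; a·n₀/n = 37·119/225 = 19.5689; c·n₁/n = 6·106/225 = 2.8267
RR_MH = (47.6802 + 25.1928 + 19.5689) / (19.4924 + 10.1205 + 2.8267) = 92.4419 / 32.4395 = 2.84967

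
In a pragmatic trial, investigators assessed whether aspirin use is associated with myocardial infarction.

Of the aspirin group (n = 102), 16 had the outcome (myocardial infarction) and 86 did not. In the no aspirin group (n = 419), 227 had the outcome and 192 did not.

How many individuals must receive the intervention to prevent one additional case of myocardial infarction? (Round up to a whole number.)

Risk in treated group = 16/102 = 0.15686; risk in control = 227/419 = 0.54177.
Absolute risk reduction = 0.54177 − 0.15686 = 0.38490
NNT = 1 / ARR = 1 / 0.38490 = 2.598 → round up → 3

3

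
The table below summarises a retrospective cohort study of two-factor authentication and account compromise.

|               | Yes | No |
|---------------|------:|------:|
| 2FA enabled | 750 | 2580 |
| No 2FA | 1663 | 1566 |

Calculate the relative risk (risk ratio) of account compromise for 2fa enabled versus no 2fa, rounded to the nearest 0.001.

0.437

Cells: a = 750, b = 2580, c = 1663, d = 1566.
Risk in exposed = 750/3330 = 0.22523; risk in unexposed = 1663/3229 = 0.51502.
RR = 0.22523 / 0.51502 = 0.43731
The risk is 56% lower among the exposed than among the unexposed.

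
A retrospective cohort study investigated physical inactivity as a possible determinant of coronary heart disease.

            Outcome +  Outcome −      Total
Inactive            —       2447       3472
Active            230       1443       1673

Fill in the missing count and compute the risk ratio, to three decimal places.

The missing cell is in the exposed row: 3472 − 2447 = 1025.
So a = 1025, b = 2447, c = 230, d = 1443.
RR = [a/(a+b)] / [c/(c+d)] = (1025/3472) / (230/1673) = 0.29522/0.13748 = 2.14740

2.147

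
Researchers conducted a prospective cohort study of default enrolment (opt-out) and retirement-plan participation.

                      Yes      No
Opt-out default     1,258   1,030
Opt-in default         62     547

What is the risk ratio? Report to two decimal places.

5.40

Cells: a = 1258, b = 1030, c = 62, d = 547.
Risk in exposed = 1258/2288 = 0.54983; risk in unexposed = 62/609 = 0.10181.
RR = 0.54983 / 0.10181 = 5.40070
The risk among the exposed is 5.40 times that among the unexposed.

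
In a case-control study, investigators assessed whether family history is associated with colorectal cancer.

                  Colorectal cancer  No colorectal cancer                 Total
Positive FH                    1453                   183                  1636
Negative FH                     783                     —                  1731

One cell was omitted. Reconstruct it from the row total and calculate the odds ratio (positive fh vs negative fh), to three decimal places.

9.613

The missing cell is in the unexposed row: 1731 − 783 = 948.
So a = 1453, b = 183, c = 783, d = 948.
OR = (a·d)/(b·c) = (1453 × 948) / (183 × 783) = 1377444 / 143289 = 9.61305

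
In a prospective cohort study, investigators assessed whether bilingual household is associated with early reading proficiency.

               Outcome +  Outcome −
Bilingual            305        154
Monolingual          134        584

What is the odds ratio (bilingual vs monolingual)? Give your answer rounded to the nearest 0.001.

8.632

Cells: a = 305, b = 154, c = 134, d = 584.
OR = (a·d)/(b·c) = (305 × 584) / (154 × 134) = 178120 / 20636 = 8.63152
The odds of early reading proficiency are about 8.63 times as high in the bilingual group.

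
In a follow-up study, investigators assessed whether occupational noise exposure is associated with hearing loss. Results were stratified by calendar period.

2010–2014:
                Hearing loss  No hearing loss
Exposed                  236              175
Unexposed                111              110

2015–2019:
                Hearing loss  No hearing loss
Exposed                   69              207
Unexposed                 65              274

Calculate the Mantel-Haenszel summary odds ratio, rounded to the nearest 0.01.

OR_MH = Σ(aᵢdᵢ/nᵢ) / Σ(bᵢcᵢ/nᵢ), where nᵢ is the stratum total.
Stratum 1 (2010–2014): n = 632; a·d/n = 236·110/632 = 41.0759; b·c/n = 175·111/632 = 30.7358
Stratum 2 (2015–2019): n = 615; a·d/n = 69·274/615 = 30.7415; b·c/n = 207·65/615 = 21.8780
OR_MH = (41.0759 + 30.7415) / (30.7358 + 21.8780) = 71.8174 / 52.6138 = 1.36499

1.36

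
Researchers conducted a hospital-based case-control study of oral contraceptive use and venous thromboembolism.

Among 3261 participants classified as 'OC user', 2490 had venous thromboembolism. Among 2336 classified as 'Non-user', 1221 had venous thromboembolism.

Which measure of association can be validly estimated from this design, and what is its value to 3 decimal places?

2.949

From the description: a = 2490, b = 771, c = 1221, d = 1115.
This is a hospital-based case-control study: participants were sampled on outcome status, so risks in the source population cannot be estimated directly — relative risk is not valid here. The odds ratio is the appropriate measure.
OR = (a·d)/(b·c) = (2490 × 1115) / (771 × 1221) = 2776350 / 941391 = 2.94920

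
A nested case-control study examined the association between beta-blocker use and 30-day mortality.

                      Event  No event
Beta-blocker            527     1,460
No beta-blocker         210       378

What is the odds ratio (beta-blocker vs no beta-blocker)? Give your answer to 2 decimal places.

Cells: a = 527, b = 1460, c = 210, d = 378.
OR = (a·d)/(b·c) = (527 × 378) / (1460 × 210) = 199206 / 306600 = 0.64973
Exposure is associated with lower odds of 30-day mortality (OR = 0.65 < 1).

0.65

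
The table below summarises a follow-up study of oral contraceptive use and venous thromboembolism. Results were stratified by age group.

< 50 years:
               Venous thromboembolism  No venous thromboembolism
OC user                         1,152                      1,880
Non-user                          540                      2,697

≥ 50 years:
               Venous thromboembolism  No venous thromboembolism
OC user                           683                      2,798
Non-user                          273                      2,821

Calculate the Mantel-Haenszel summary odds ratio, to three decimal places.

OR_MH = Σ(aᵢdᵢ/nᵢ) / Σ(bᵢcᵢ/nᵢ), where nᵢ is the stratum total.
Stratum 1 (< 50 years): n = 6269; a·d/n = 1152·2697/6269 = 495.6044; b·c/n = 1880·540/6269 = 161.9397
Stratum 2 (≥ 50 years): n = 6575; a·d/n = 683·2821/6575 = 293.0408; b·c/n = 2798·273/6575 = 116.1755
OR_MH = (495.6044 + 293.0408) / (161.9397 + 116.1755) = 788.6452 / 278.1152 = 2.83568

2.836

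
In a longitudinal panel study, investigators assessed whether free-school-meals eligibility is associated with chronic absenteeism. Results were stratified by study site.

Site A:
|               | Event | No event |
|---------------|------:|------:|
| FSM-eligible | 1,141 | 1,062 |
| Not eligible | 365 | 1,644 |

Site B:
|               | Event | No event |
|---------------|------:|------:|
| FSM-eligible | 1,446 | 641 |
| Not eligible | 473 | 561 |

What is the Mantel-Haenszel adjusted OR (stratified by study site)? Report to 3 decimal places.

OR_MH = Σ(aᵢdᵢ/nᵢ) / Σ(bᵢcᵢ/nᵢ), where nᵢ is the stratum total.
Stratum 1 (Site A): n = 4212; a·d/n = 1141·1644/4212 = 445.3476; b·c/n = 1062·365/4212 = 92.0299
Stratum 2 (Site B): n = 3121; a·d/n = 1446·561/3121 = 259.9186; b·c/n = 641·473/3121 = 97.1461
OR_MH = (445.3476 + 259.9186) / (92.0299 + 97.1461) = 705.2662 / 189.1760 = 3.72810

3.728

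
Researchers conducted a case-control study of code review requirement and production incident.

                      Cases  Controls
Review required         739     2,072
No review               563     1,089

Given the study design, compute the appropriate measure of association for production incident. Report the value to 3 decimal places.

0.690

Cells: a = 739, b = 2072, c = 563, d = 1089.
This is a case-control study: participants were sampled on outcome status, so risks in the source population cannot be estimated directly — relative risk is not valid here. The odds ratio is the appropriate measure.
OR = (a·d)/(b·c) = (739 × 1089) / (2072 × 563) = 804771 / 1166536 = 0.68988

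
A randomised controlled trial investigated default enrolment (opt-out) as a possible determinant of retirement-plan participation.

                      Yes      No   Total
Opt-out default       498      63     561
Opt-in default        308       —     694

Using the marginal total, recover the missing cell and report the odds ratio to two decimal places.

9.91

The missing cell is in the unexposed row: 694 − 308 = 386.
So a = 498, b = 63, c = 308, d = 386.
OR = (a·d)/(b·c) = (498 × 386) / (63 × 308) = 192228 / 19404 = 9.90662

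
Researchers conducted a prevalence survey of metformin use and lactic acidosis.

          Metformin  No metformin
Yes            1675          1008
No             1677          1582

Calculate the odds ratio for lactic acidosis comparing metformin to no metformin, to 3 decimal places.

Reading the table with exposure as columns: a = 1675 (Metformin, case), b = 1677 (Metformin, non-case), c = 1008 (No metformin, case), d = 1582.
OR = (a·d)/(b·c) = (1675 × 1582) / (1677 × 1008) = 2649850 / 1690416 = 1.56757
The odds of lactic acidosis are about 1.57 times as high in the metformin group.

1.568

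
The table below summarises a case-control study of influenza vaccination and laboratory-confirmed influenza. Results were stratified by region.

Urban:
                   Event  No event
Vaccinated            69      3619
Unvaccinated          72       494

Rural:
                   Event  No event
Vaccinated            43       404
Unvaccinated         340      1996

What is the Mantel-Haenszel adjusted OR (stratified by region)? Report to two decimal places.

0.35

OR_MH = Σ(aᵢdᵢ/nᵢ) / Σ(bᵢcᵢ/nᵢ), where nᵢ is the stratum total.
Stratum 1 (Urban): n = 4254; a·d/n = 69·494/4254 = 8.0127; b·c/n = 3619·72/4254 = 61.2525
Stratum 2 (Rural): n = 2783; a·d/n = 43·1996/2783 = 30.8401; b·c/n = 404·340/2783 = 49.3568
OR_MH = (8.0127 + 30.8401) / (61.2525 + 49.3568) = 38.8528 / 110.6093 = 0.35126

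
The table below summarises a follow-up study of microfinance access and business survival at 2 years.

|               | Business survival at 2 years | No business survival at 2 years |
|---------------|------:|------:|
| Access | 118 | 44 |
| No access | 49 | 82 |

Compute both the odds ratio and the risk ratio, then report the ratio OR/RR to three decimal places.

Cells: a = 118, b = 44, c = 49, d = 82.
OR = (118·82)/(44·49) = 9676/2156 = 4.48794
Risk in exposed = 118/162 = 0.72840; risk in unexposed = 49/131 = 0.37405; RR = 1.94734
OR/RR = 4.48794 / 1.94734 = 2.30465
The outcome is not rare, so the OR lies further from 1 than the RR.

2.305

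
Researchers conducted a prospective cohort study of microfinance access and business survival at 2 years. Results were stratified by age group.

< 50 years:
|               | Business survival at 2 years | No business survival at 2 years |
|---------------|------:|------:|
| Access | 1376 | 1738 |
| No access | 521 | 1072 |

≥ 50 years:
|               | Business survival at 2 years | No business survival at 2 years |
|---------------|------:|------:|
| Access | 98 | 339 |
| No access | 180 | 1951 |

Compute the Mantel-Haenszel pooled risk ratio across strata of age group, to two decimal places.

1.46

RR_MH = Σ(aᵢ·n₀ᵢ/nᵢ) / Σ(cᵢ·n₁ᵢ/nᵢ), with n₁ᵢ = aᵢ+bᵢ (exposed), n₀ᵢ = cᵢ+dᵢ (unexposed), nᵢ = n₁ᵢ+n₀ᵢ.
Stratum 1 (< 50 years): n₁ = 3114, n₀ = 1593, n = 4707; a·n₀/n = 1376·1593/4707 = 465.6826; c·n₁/n = 521·3114/4707 = 344.6769
Stratum 2 (≥ 50 years): n₁ = 437, n₀ = 2131, n = 2568; a·n₀/n = 98·2131/2568 = 81.3232; c·n₁/n = 180·437/2568 = 30.6308
RR_MH = (465.6826 + 81.3232) / (344.6769 + 30.6308) = 547.0058 / 375.3077 = 1.45749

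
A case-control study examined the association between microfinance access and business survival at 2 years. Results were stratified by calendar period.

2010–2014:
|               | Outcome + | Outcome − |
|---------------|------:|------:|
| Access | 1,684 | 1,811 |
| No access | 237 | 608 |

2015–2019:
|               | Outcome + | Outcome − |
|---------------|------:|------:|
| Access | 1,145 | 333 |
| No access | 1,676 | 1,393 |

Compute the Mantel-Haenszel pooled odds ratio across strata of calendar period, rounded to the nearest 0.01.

OR_MH = Σ(aᵢdᵢ/nᵢ) / Σ(bᵢcᵢ/nᵢ), where nᵢ is the stratum total.
Stratum 1 (2010–2014): n = 4340; a·d/n = 1684·608/4340 = 235.9152; b·c/n = 1811·237/4340 = 98.8956
Stratum 2 (2015–2019): n = 4547; a·d/n = 1145·1393/4547 = 350.7774; b·c/n = 333·1676/4547 = 122.7420
OR_MH = (235.9152 + 350.7774) / (98.8956 + 122.7420) = 586.6926 / 221.6376 = 2.64708

2.65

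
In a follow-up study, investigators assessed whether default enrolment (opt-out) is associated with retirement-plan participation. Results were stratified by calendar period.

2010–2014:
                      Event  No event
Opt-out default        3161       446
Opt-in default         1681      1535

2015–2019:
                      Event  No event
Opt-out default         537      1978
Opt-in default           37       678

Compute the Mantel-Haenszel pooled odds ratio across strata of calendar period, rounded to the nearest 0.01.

6.22

OR_MH = Σ(aᵢdᵢ/nᵢ) / Σ(bᵢcᵢ/nᵢ), where nᵢ is the stratum total.
Stratum 1 (2010–2014): n = 6823; a·d/n = 3161·1535/6823 = 711.1439; b·c/n = 446·1681/6823 = 109.8822
Stratum 2 (2015–2019): n = 3230; a·d/n = 537·678/3230 = 112.7201; b·c/n = 1978·37/3230 = 22.6582
OR_MH = (711.1439 + 112.7201) / (109.8822 + 22.6582) = 823.8640 / 132.5404 = 6.21595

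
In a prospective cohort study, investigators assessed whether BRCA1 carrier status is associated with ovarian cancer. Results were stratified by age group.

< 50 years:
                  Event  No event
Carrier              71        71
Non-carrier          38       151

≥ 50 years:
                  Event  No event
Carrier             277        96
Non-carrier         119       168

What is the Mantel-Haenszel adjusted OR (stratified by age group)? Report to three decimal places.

OR_MH = Σ(aᵢdᵢ/nᵢ) / Σ(bᵢcᵢ/nᵢ), where nᵢ is the stratum total.
Stratum 1 (< 50 years): n = 331; a·d/n = 71·151/331 = 32.3897; b·c/n = 71·38/331 = 8.1511
Stratum 2 (≥ 50 years): n = 660; a·d/n = 277·168/660 = 70.5091; b·c/n = 96·119/660 = 17.3091
OR_MH = (32.3897 + 70.5091) / (8.1511 + 17.3091) = 102.8988 / 25.4601 = 4.04156

4.042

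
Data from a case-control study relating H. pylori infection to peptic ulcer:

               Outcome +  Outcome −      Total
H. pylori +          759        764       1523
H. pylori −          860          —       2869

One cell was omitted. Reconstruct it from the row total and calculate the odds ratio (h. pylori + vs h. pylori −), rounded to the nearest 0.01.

The missing cell is in the unexposed row: 2869 − 860 = 2009.
So a = 759, b = 764, c = 860, d = 2009.
OR = (a·d)/(b·c) = (759 × 2009) / (764 × 860) = 1524831 / 657040 = 2.32076

2.32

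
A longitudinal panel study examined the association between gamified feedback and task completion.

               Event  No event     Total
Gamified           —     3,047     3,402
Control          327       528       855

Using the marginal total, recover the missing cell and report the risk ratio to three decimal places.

The missing cell is in the exposed row: 3402 − 3047 = 355.
So a = 355, b = 3047, c = 327, d = 528.
RR = [a/(a+b)] / [c/(c+d)] = (355/3402) / (327/855) = 0.10435/0.38246 = 0.27284

0.273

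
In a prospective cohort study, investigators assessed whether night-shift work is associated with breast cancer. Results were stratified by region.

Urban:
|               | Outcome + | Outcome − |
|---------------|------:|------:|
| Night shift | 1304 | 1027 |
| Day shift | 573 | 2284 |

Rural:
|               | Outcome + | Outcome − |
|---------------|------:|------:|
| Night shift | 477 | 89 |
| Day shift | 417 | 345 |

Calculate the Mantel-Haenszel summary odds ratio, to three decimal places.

OR_MH = Σ(aᵢdᵢ/nᵢ) / Σ(bᵢcᵢ/nᵢ), where nᵢ is the stratum total.
Stratum 1 (Urban): n = 5188; a·d/n = 1304·2284/5188 = 574.0817; b·c/n = 1027·573/5188 = 113.4293
Stratum 2 (Rural): n = 1328; a·d/n = 477·345/1328 = 123.9194; b·c/n = 89·417/1328 = 27.9465
OR_MH = (574.0817 + 123.9194) / (113.4293 + 27.9465) = 698.0012 / 141.3758 = 4.93720

4.937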